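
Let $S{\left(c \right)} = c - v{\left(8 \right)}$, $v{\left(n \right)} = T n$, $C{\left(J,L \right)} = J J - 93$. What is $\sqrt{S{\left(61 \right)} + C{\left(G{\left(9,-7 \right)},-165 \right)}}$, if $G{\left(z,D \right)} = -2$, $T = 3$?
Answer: $2 i \sqrt{13} \approx 7.2111 i$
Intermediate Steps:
$C{\left(J,L \right)} = -93 + J^{2}$ ($C{\left(J,L \right)} = J^{2} - 93 = -93 + J^{2}$)
$v{\left(n \right)} = 3 n$
$S{\left(c \right)} = -24 + c$ ($S{\left(c \right)} = c - 3 \cdot 8 = c - 24 = -24 + c$)
$\sqrt{S{\left(61 \right)} + C{\left(G{\left(9,-7 \right)},-165 \right)}} = \sqrt{\left(-24 + 61\right) - \left(93 - \left(-2\right)^{2}\right)} = \sqrt{37 + \left(-93 + 4\right)} = \sqrt{37 - 89} = \sqrt{-52} = 2 i \sqrt{13}$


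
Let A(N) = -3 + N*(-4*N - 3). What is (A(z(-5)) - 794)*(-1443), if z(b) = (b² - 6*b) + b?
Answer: 15796521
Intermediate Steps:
z(b) = b² - 5*b
A(N) = -3 + N*(-3 - 4*N)
(A(z(-5)) - 794)*(-1443) = ((-3 - 4*25*(-5 - 5)² - (-15)*(-5 - 5)) - 794)*(-1443) = ((-3 - 4*(-5*(-10))² - (-15)*(-10)) - 794)*(-1443) = ((-3 - 4*50² - 3*50) - 794)*(-1443) = ((-3 - 4*2500 - 150) - 794)*(-1443) = ((-3 - 10000 - 150) - 794)*(-1443) = (-10153 - 794)*(-1443) = -10947*(-1443) = 15796521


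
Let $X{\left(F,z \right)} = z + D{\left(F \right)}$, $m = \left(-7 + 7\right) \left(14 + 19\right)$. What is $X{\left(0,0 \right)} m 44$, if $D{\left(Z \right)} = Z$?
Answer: $0$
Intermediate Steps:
$m = 0$ ($m = 0 \cdot 33 = 0$)
$X{\left(F,z \right)} = F + z$ ($X{\left(F,z \right)} = z + F = F + z$)
$X{\left(0,0 \right)} m 44 = \left(0 + 0\right) 0 \cdot 44 = 0 \cdot 0 \cdot 44 = 0 \cdot 44 = 0$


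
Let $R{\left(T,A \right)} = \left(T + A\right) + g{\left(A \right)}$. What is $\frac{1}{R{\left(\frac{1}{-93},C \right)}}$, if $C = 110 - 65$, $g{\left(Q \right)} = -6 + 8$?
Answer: $\frac{93}{4370} \approx 0.021281$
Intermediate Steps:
$g{\left(Q \right)} = 2$
$C = 45$
$R{\left(T,A \right)} = 2 + A + T$ ($R{\left(T,A \right)} = \left(T + A\right) + 2 = \left(A + T\right) + 2 = 2 + A + T$)
$\frac{1}{R{\left(\frac{1}{-93},C \right)}} = \frac{1}{2 + 45 + \frac{1}{-93}} = \frac{1}{2 + 45 - \frac{1}{93}} = \frac{1}{\frac{4370}{93}} = \frac{93}{4370}$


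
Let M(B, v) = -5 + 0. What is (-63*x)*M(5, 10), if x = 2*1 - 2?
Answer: 0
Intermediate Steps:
M(B, v) = -5
x = 0 (x = 2 - 2 = 0)
(-63*x)*M(5, 10) = -63*0*(-5) = 0*(-5) = 0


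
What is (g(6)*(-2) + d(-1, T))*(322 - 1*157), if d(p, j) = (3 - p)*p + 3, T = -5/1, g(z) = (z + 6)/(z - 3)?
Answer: -1485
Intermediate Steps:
g(z) = (6 + z)/(-3 + z)
T = -5 (T = -5*1 = -5)
d(p, j) = 3 + p*(3 - p) (d(p, j) = p*(3 - p) + 3 = 3 + p*(3 - p))
(g(6)*(-2) + d(-1, T))*(322 - 1*157) = (((6 + 6)/(-3 + 6))*(-2) + (3 - 1*(-1)² + 3*(-1)))*(322 - 1*157) = ((12/3)*(-2) + (3 - 1*1 - 3))*(322 - 157) = (((⅓)*12)*(-2) + (3 - 1 - 3))*165 = (4*(-2) - 1)*165 = (-8 - 1)*165 = -9*165 = -1485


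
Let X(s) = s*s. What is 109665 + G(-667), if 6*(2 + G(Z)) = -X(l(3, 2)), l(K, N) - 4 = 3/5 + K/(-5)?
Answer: 328981/3 ≈ 1.0966e+5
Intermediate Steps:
l(K, N) = 23/5 - K/5 (l(K, N) = 4 + (3/5 + K/(-5)) = 4 + (3*(⅕) + K*(-⅕)) = 4 + (⅗ - K/5) = 23/5 - K/5)
X(s) = s²
G(Z) = -14/3 (G(Z) = -2 + (-(23/5 - ⅕*3)²)/6 = -2 + (-(23/5 - ⅗)²)/6 = -2 + (-1*4²)/6 = -2 + (-1*16)/6 = -2 + (⅙)*(-16) = -2 - 8/3 = -14/3)
109665 + G(-667) = 109665 - 14/3 = 328981/3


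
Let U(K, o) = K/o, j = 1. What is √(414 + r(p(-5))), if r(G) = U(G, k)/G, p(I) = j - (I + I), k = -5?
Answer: √10345/5 ≈ 20.342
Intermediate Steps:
p(I) = 1 - 2*I (p(I) = 1 - (I + I) = 1 - 2*I)
r(G) = -⅕ (r(G) = (G/(-5))/G = (G*(-⅕))/G = (-G/5)/G = -⅕)
√(414 + r(p(-5))) = √(414 - ⅕) = √(2069/5) = √10345/5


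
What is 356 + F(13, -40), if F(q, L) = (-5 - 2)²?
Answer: 405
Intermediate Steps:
F(q, L) = 49 (F(q, L) = (-7)² = 49)
356 + F(13, -40) = 356 + 49 = 405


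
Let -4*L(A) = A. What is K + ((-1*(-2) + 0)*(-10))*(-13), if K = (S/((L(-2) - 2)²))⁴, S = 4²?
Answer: 18483076/6561 ≈ 2817.1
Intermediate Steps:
L(A) = -A/4
S = 16
K = 16777216/6561 (K = (16/((-¼*(-2) - 2)²))⁴ = (16/((½ - 2)²))⁴ = (16/((-3/2)²))⁴ = (16/(9/4))⁴ = (16*(4/9))⁴ = (64/9)⁴ = 16777216/6561 ≈ 2557.1)
K + ((-1*(-2) + 0)*(-10))*(-13) = 16777216/6561 + ((-1*(-2) + 0)*(-10))*(-13) = 16777216/6561 + ((2 + 0)*(-10))*(-13) = 16777216/6561 + (2*(-10))*(-13) = 16777216/6561 - 20*(-13) = 16777216/6561 + 260 = 18483076/6561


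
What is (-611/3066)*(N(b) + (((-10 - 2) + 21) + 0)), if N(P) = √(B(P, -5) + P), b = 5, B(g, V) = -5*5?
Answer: -1833/1022 - 611*I*√5/1533 ≈ -1.7935 - 0.89122*I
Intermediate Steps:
B(g, V) = -25
N(P) = √(-25 + P)
(-611/3066)*(N(b) + (((-10 - 2) + 21) + 0)) = (-611/3066)*(√(-25 + 5) + (((-10 - 2) + 21) + 0)) = (-611*1/3066)*(√(-20) + ((-12 + 21) + 0)) = -611*(2*I*√5 + (9 + 0))/3066 = -611*(2*I*√5 + 9)/3066 = -611*(9 + 2*I*√5)/3066 = -1833/1022 - 611*I*√5/1533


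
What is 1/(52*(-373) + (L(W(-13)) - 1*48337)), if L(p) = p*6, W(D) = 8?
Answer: -1/67685 ≈ -1.4774e-5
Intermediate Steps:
L(p) = 6*p
1/(52*(-373) + (L(W(-13)) - 1*48337)) = 1/(52*(-373) + (6*8 - 1*48337)) = 1/(-19396 + (48 - 48337)) = 1/(-19396 - 48289) = 1/(-67685) = -1/67685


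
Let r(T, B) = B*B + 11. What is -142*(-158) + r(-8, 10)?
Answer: 22547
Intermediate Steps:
r(T, B) = 11 + B**2 (r(T, B) = B**2 + 11 = 11 + B**2)
-142*(-158) + r(-8, 10) = -142*(-158) + (11 + 10**2) = 22436 + (11 + 100) = 22436 + 111 = 22547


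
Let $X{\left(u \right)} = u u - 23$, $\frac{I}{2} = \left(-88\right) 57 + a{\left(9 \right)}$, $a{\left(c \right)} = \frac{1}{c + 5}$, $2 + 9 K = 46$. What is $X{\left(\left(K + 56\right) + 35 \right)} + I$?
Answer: $- \frac{487721}{567} \approx -860.18$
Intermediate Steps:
$K = \frac{44}{9}$ ($K = - \frac{2}{9} + \frac{1}{9} \cdot 46 = - \frac{2}{9} + \frac{46}{9} = \frac{44}{9} \approx 4.8889$)
$a{\left(c \right)} = \frac{1}{5 + c}$
$I = - \frac{70223}{7}$ ($I = 2 \left(\left(-88\right) 57 + \frac{1}{5 + 9}\right) = 2 \left(-5016 + \frac{1}{14}\right) = 2 \left(- \frac{70223}{14}\right) = - \frac{70223}{7} \approx -10032.0$)
$X{\left(u \right)} = -23 + u^{2}$ ($X{\left(u \right)} = u^{2} - 23 = -23 + u^{2}$)
$X{\left(\left(K + 56\right) + 35 \right)} + I = \left(-23 + \left(\left(\frac{44}{9} + 56\right) + 35\right)^{2}\right) - \frac{70223}{7} = \left(-23 + \left(\frac{548}{9} + 35\right)^{2}\right) - \frac{70223}{7} = \left(-23 + \left(\frac{863}{9}\right)^{2}\right) - \frac{70223}{7} = \left(-23 + \frac{744769}{81}\right) - \frac{70223}{7} = \frac{742906}{81} - \frac{70223}{7} = - \frac{487721}{567}$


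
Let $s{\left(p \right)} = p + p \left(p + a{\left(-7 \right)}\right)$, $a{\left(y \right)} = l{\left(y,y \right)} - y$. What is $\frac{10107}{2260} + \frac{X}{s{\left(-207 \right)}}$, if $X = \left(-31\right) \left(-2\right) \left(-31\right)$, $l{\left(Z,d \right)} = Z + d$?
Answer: $\frac{441284017}{99645660} \approx 4.4285$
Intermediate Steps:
$X = -1922$ ($X = 62 \left(-31\right) = -1922$)
$a{\left(y \right)} = y$ ($a{\left(y \right)} = \left(y + y\right) - y = 2 y - y = y$)
$s{\left(p \right)} = p + p \left(-7 + p\right)$ ($s{\left(p \right)} = p + p \left(p - 7\right) = p + p \left(-7 + p\right)$)
$\frac{10107}{2260} + \frac{X}{s{\left(-207 \right)}} = \frac{10107}{2260} - \frac{1922}{\left(-207\right) \left(-6 - 207\right)} = 10107 \cdot \frac{1}{2260} - \frac{1922}{\left(-207\right) \left(-213\right)} = \frac{10107}{2260} - \frac{1922}{44091} = \frac{441284017}{99645660}$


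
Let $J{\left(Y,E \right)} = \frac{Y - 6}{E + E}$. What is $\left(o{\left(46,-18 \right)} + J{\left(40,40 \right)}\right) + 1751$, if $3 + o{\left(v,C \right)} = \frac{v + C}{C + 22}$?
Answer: $\frac{70217}{40} \approx 1755.4$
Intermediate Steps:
$J{\left(Y,E \right)} = \frac{-6 + Y}{2 E}$
$o{\left(v,C \right)} = -3 + \frac{C + v}{22 + C}$ ($o{\left(v,C \right)} = -3 + \frac{v + C}{C + 22} = -3 + \frac{C + v}{22 + C}$)
$\left(o{\left(46,-18 \right)} + J{\left(40,40 \right)}\right) + 1751 = \left(\frac{-66 + 46 - -36}{22 - 18} + \frac{-6 + 40}{2 \cdot 40}\right) + 1751 = \left(\frac{-66 + 46 + 36}{4} + \frac{1}{2} \cdot \frac{1}{40} \cdot 34\right) + 1751 = \left(\frac{1}{4} \cdot 16 + \frac{17}{40}\right) + 1751 = \left(4 + \frac{17}{40}\right) + 1751 = \frac{177}{40} + 1751 = \frac{70217}{40}$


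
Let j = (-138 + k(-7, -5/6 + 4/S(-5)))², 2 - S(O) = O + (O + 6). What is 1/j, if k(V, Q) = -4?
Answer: 1/20164 ≈ 4.9593e-5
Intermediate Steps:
S(O) = -4 - 2*O (S(O) = 2 - (O + (O + 6)) = 2 - (O + (6 + O)) = 2 - (6 + 2*O) = 2 + (-6 - 2*O) = -4 - 2*O)
j = 20164 (j = (-138 - 4)² = (-142)² = 20164)
1/j = 1/20164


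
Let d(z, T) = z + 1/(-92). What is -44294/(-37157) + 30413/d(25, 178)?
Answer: 104066969278/85423943 ≈ 1218.2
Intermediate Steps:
d(z, T) = -1/92 + z (d(z, T) = z - 1/92 = -1/92 + z)
-44294/(-37157) + 30413/d(25, 178) = -44294/(-37157) + 30413/(-1/92 + 25) = -44294*(-1/37157) + 30413/(2299/92) = 44294/37157 + 30413*(92/2299) = 44294/37157 + 2797996/2299 = 104066969278/85423943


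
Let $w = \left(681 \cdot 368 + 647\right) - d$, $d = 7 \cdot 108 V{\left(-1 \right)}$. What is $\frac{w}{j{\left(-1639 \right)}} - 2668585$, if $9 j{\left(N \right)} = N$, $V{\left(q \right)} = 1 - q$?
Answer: $- \frac{4376058502}{1639} \approx -2.67 \cdot 10^{6}$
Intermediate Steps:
$j{\left(N \right)} = \frac{N}{9}$
$d = 1512$ ($d = 7 \cdot 108 \left(1 - -1\right) = 756 \left(1 + 1\right) = 756 \cdot 2 = 1512$)
$w = 249743$ ($w = \left(681 \cdot 368 + 647\right) - 1512 = \left(250608 + 647\right) - 1512 = 251255 - 1512 = 249743$)
$\frac{w}{j{\left(-1639 \right)}} - 2668585 = \frac{249743}{\frac{1}{9} \left(-1639\right)} - 2668585 = \frac{249743}{- \frac{1639}{9}} - 2668585 = 249743 \left(- \frac{9}{1639}\right) - 2668585 = - \frac{2247687}{1639} - 2668585 = - \frac{4376058502}{1639}$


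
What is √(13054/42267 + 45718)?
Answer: 28*√104178222255/42267 ≈ 213.82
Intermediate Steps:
√(13054/42267 + 45718) = √(1932375760/42267) = 28*√104178222255/42267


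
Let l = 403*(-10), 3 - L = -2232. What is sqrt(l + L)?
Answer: I*sqrt(1795) ≈ 42.367*I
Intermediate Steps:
L = 2235 (L = 3 - 1*(-2232) = 3 + 2232 = 2235)
l = -4030
sqrt(l + L) = sqrt(-4030 + 2235) = sqrt(-1795) = I*sqrt(1795)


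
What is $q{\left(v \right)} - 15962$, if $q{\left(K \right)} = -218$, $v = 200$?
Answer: $-16180$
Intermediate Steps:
$q{\left(v \right)} - 15962 = -218 - 15962 = -16180$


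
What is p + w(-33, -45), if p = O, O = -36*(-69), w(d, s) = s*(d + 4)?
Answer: 3789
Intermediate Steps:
w(d, s) = s*(4 + d)
O = 2484
p = 2484
p + w(-33, -45) = 2484 - 45*(4 - 33) = 2484 - 45*(-29) = 2484 + 1305 = 3789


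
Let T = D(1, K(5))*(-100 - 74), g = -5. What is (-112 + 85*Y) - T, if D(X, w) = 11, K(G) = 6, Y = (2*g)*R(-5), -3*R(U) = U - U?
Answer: 1802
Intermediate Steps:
R(U) = 0 (R(U) = -(U - U)/3 = -⅓*0 = 0)
Y = 0 (Y = (2*(-5))*0 = -10*0 = 0)
T = -1914 (T = 11*(-100 - 74) = 11*(-174) = -1914)
(-112 + 85*Y) - T = (-112 + 85*0) - 1*(-1914) = (-112 + 0) + 1914 = -112 + 1914 = 1802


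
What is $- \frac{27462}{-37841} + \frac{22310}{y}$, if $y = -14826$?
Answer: $- \frac{218540549}{280515333} \approx -0.77907$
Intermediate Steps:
$- \frac{27462}{-37841} + \frac{22310}{y} = - \frac{27462}{-37841} + \frac{22310}{-14826} = \left(-27462\right) \left(- \frac{1}{37841}\right) + 22310 \left(- \frac{1}{14826}\right) = \frac{27462}{37841} - \frac{11155}{7413} = - \frac{218540549}{280515333}$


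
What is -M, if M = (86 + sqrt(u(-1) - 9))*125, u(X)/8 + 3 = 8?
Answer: -10750 - 125*sqrt(31) ≈ -11446.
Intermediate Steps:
u(X) = 40 (u(X) = -24 + 8*8 = -24 + 64 = 40)
M = 10750 + 125*sqrt(31) (M = (86 + sqrt(40 - 9))*125 = (86 + sqrt(31))*125 = 10750 + 125*sqrt(31) ≈ 11446.)
-M = -(10750 + 125*sqrt(31)) = -10750 - 125*sqrt(31)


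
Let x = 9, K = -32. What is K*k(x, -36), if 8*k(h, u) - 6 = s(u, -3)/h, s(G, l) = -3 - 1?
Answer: -200/9 ≈ -22.222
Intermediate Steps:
s(G, l) = -4
k(h, u) = 3/4 - 1/(2*h) (k(h, u) = 3/4 + (-4/h)/8 = 3/4 - 1/(2*h))
K*k(x, -36) = -8*(-2 + 3*9)/9 = -8*(-2 + 27)/9 = -8*25/9 = -32*25/36 = -200/9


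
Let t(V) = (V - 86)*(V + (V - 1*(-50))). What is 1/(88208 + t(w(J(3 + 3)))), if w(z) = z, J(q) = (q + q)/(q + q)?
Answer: 1/83788 ≈ 1.1935e-5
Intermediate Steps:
J(q) = 1 (J(q) = (2*q)/((2*q)) = (2*q)*(1/(2*q)) = 1)
t(V) = (-86 + V)*(50 + 2*V) (t(V) = (-86 + V)*(V + (V + 50)) = (-86 + V)*(V + (50 + V)) = (-86 + V)*(50 + 2*V))
1/(88208 + t(w(J(3 + 3)))) = 1/(88208 + (-4300 - 122*1 + 2*1²)) = 1/(88208 + (-4300 - 122 + 2*1)) = 1/(88208 + (-4300 - 122 + 2)) = 1/(88208 - 4420) = 1/83788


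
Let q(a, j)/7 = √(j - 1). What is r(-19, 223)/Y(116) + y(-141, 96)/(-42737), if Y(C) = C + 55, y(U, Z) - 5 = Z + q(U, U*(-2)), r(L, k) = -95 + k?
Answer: 5453065/7308027 - 7*√281/42737 ≈ 0.74343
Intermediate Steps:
q(a, j) = 7*√(-1 + j) (q(a, j) = 7*√(j - 1) = 7*√(-1 + j))
y(U, Z) = 5 + Z + 7*√(-1 - 2*U) (y(U, Z) = 5 + (Z + 7*√(-1 + U*(-2))) = 5 + (Z + 7*√(-1 - 2*U)) = 5 + Z + 7*√(-1 - 2*U))
Y(C) = 55 + C
r(-19, 223)/Y(116) + y(-141, 96)/(-42737) = (-95 + 223)/(55 + 116) + (5 + 96 + 7*√(-1 - 2*(-141)))/(-42737) = 128/171 + (5 + 96 + 7*√(-1 + 282))*(-1/42737) = 128*(1/171) + (5 + 96 + 7*√281)*(-1/42737) = 128/171 + (101 + 7*√281)*(-1/42737) = 128/171 + (-101/42737 - 7*√281/42737) = 5453065/7308027 - 7*√281/42737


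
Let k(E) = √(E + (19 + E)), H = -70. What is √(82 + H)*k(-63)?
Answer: 2*I*√321 ≈ 35.833*I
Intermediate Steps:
k(E) = √(19 + 2*E)
√(82 + H)*k(-63) = √(82 - 70)*√(19 + 2*(-63)) = √12*√(19 - 126) = (2*√3)*√(-107) = (2*√3)*(I*√107) = 2*I*√321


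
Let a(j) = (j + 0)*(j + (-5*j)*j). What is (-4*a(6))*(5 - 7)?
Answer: -8352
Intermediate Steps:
a(j) = j*(j - 5*j²)
(-4*a(6))*(5 - 7) = (-4*6²*(1 - 5*6))*(5 - 7) = -144*(1 - 30)*(-2) = -144*(-29)*(-2) = -4*(-1044)*(-2) = 4176*(-2) = -8352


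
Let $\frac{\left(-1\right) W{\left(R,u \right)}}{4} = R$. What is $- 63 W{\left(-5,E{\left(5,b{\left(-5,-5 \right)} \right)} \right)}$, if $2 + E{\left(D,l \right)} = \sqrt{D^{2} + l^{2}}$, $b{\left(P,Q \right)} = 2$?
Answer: $-1260$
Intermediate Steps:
$E{\left(D,l \right)} = -2 + \sqrt{D^{2} + l^{2}}$
$W{\left(R,u \right)} = - 4 R$
$- 63 W{\left(-5,E{\left(5,b{\left(-5,-5 \right)} \right)} \right)} = - 63 \left(\left(-4\right) \left(-5\right)\right) = \left(-63\right) 20 = -1260$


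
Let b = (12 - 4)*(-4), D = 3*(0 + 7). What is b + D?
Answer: -11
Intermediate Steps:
D = 21 (D = 3*7 = 21)
b = -32 (b = 8*(-4) = -32)
b + D = -32 + 21 = -11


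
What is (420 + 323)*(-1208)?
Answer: -897544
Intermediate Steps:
(420 + 323)*(-1208) = 743*(-1208) = -897544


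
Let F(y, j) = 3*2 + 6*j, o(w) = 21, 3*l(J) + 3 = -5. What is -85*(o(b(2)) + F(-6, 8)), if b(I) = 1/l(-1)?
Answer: -6375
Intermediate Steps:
l(J) = -8/3 (l(J) = -1 + (⅓)*(-5) = -1 - 5/3 = -8/3)
b(I) = -3/8 (b(I) = 1/(-8/3) = -3/8)
F(y, j) = 6 + 6*j
-85*(o(b(2)) + F(-6, 8)) = -85*(21 + (6 + 6*8)) = -85*(21 + (6 + 48)) = -85*(21 + 54) = -85*75 = -6375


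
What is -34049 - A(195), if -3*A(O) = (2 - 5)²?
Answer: -34046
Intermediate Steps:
A(O) = -3 (A(O) = -(2 - 5)²/3 = -⅓*(-3)² = -⅓*9 = -3)
-34049 - A(195) = -34049 - 1*(-3) = -34049 + 3 = -34046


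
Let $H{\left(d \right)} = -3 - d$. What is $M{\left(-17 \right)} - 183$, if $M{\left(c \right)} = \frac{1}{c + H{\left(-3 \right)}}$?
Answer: $- \frac{3112}{17} \approx -183.06$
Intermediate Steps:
$M{\left(c \right)} = \frac{1}{c}$ ($M{\left(c \right)} = \frac{1}{c - 0} = \frac{1}{c + \left(-3 + 3\right)} = \frac{1}{c + 0} = \frac{1}{c}$)
$M{\left(-17 \right)} - 183 = \frac{1}{-17} - 183 = - \frac{1}{17} - 183 = - \frac{3112}{17}$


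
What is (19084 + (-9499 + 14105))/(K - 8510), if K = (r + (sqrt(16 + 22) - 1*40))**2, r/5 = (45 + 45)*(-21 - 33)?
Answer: 877162416395/21935613246257324 + 72076825*sqrt(38)/21935613246257324 ≈ 4.0008e-5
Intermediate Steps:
r = -24300 (r = 5*((45 + 45)*(-21 - 33)) = 5*(90*(-54)) = 5*(-4860) = -24300)
K = (-24340 + sqrt(38))**2 (K = (-24300 + (sqrt(16 + 22) - 1*40))**2 = (-24300 + (sqrt(38) - 40))**2 = (-24300 + (-40 + sqrt(38)))**2 = (-24340 + sqrt(38))**2 ≈ 5.9214e+8)
(19084 + (-9499 + 14105))/(K - 8510) = (19084 + (-9499 + 14105))/((24340 - sqrt(38))**2 - 8510) = (19084 + 4606)/(-8510 + (24340 - sqrt(38))**2) = 23690/(-8510 + (24340 - sqrt(38))**2)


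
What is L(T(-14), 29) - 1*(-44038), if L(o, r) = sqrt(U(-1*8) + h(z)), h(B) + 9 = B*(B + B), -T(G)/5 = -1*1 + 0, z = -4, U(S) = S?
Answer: 44038 + sqrt(15) ≈ 44042.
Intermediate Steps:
T(G) = 5 (T(G) = -5*(-1*1 + 0) = -5*(-1 + 0) = -5*(-1) = 5)
h(B) = -9 + 2*B**2 (h(B) = -9 + B*(B + B) = -9 + B*(2*B) = -9 + 2*B**2)
L(o, r) = sqrt(15) (L(o, r) = sqrt(-1*8 + (-9 + 2*(-4)**2)) = sqrt(-8 + (-9 + 2*16)) = sqrt(-8 + (-9 + 32)) = sqrt(-8 + 23) = sqrt(15))
L(T(-14), 29) - 1*(-44038) = sqrt(15) - 1*(-44038) = sqrt(15) + 44038 = 44038 + sqrt(15)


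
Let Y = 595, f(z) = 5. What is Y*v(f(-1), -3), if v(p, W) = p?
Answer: 2975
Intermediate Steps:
Y*v(f(-1), -3) = 595*5 = 2975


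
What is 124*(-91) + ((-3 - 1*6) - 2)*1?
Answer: -11295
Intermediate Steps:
124*(-91) + ((-3 - 1*6) - 2)*1 = -11284 + ((-3 - 6) - 2)*1 = -11284 + (-9 - 2)*1 = -11284 - 11*1 = -11284 - 11 = -11295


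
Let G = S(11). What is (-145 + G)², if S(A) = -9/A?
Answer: 2572816/121 ≈ 21263.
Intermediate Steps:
G = -9/11 ≈ -0.81818
(-145 + G)² = (-145 - 9/11)² = (-1604/11)² = 2572816/121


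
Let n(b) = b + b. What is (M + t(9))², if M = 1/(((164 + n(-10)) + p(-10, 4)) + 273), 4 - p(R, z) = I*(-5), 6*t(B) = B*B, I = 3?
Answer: 34656769/190096 ≈ 182.31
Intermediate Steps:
t(B) = B²/6 (t(B) = (B*B)/6 = B²/6)
n(b) = 2*b
p(R, z) = 19 (p(R, z) = 4 - 3*(-5) = 4 - 1*(-15) = 4 + 15 = 19)
M = 1/436 (M = 1/(((164 + 2*(-10)) + 19) + 273) = 1/(((164 - 20) + 19) + 273) = 1/((144 + 19) + 273) = 1/(163 + 273) = 1/436 ≈ 0.0022936)
(M + t(9))² = (1/436 + (⅙)*9²)² = (1/436 + (⅙)*81)² = (1/436 + 27/2)² = (5887/436)² = 34656769/190096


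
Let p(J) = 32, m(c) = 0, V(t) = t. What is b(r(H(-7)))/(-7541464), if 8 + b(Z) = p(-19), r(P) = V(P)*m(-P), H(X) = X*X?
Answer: -3/942683 ≈ -3.1824e-6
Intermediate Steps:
H(X) = X**2
r(P) = 0 (r(P) = P*0 = 0)
b(Z) = 24 (b(Z) = -8 + 32 = 24)
b(r(H(-7)))/(-7541464) = 24/(-7541464) = 24*(-1/7541464) = -3/942683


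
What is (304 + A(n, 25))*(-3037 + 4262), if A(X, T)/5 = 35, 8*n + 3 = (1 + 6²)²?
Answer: 586775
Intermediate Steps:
n = 683/4 (n = -3/8 + (1 + 6²)²/8 = -3/8 + (1 + 36)²/8 = -3/8 + (⅛)*37² = -3/8 + (⅛)*1369 = -3/8 + 1369/8 = 683/4 ≈ 170.75)
A(X, T) = 175 (A(X, T) = 5*35 = 175)
(304 + A(n, 25))*(-3037 + 4262) = (304 + 175)*(-3037 + 4262) = 479*1225 = 586775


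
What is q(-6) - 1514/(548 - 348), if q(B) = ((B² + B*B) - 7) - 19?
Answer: 3843/100 ≈ 38.430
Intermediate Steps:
q(B) = -26 + 2*B² (q(B) = ((B² + B²) - 7) - 19 = (2*B² - 7) - 19 = (-7 + 2*B²) - 19 = -26 + 2*B²)
q(-6) - 1514/(548 - 348) = (-26 + 2*(-6)²) - 1514/(548 - 348) = (-26 + 2*36) - 1514/200 = (-26 + 72) + (1/200)*(-1514) = 46 - 757/100 = 3843/100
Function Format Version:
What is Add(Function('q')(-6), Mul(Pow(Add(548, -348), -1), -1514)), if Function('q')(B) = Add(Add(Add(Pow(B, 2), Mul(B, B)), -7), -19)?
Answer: Rational(3843, 100) ≈ 38.430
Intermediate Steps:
Function('q')(B) = Add(-26, Mul(2, Pow(B, 2))) (Function('q')(B) = Add(Add(Add(Pow(B, 2), Pow(B, 2)), -7), -19) = Add(Add(Mul(2, Pow(B, 2)), -7), -19) = Add(Add(-7, Mul(2, Pow(B, 2))), -19) = Add(-26, Mul(2, Pow(B, 2))))
Add(Function('q')(-6), Mul(Pow(Add(548, -348), -1), -1514)) = Add(Add(-26, Mul(2, Pow(-6, 2))), Mul(Pow(Add(548, -348), -1), -1514)) = Add(Add(-26, Mul(2, 36)), Mul(Pow(200, -1), -1514)) = Add(Add(-26, 72), Mul(Rational(1, 200), -1514)) = Add(46, Rational(-757, 100)) = Rational(3843, 100)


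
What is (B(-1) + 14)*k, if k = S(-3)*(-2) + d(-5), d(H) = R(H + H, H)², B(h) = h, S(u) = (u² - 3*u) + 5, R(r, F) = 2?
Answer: -546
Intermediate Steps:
S(u) = 5 + u² - 3*u
d(H) = 4 (d(H) = 2² = 4)
k = -42 (k = (5 + (-3)² - 3*(-3))*(-2) + 4 = (5 + 9 + 9)*(-2) + 4 = 23*(-2) + 4 = -46 + 4 = -42)
(B(-1) + 14)*k = (-1 + 14)*(-42) = 13*(-42) = -546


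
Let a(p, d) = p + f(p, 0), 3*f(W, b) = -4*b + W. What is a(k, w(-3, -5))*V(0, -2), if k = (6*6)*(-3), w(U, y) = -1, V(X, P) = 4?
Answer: -576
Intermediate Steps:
f(W, b) = -4*b/3 + W/3 (f(W, b) = (-4*b + W)/3 = (W - 4*b)/3 = -4*b/3 + W/3)
k = -108 (k = 36*(-3) = -108)
a(p, d) = 4*p/3 (a(p, d) = p + (-4/3*0 + p/3) = p + (0 + p/3) = p + p/3 = 4*p/3)
a(k, w(-3, -5))*V(0, -2) = ((4/3)*(-108))*4 = -144*4 = -576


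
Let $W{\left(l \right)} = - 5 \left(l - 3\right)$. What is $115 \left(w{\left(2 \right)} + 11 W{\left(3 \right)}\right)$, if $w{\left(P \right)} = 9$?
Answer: $1035$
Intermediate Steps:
$W{\left(l \right)} = 15 - 5 l$ ($W{\left(l \right)} = - 5 \left(-3 + l\right) = 15 - 5 l$)
$115 \left(w{\left(2 \right)} + 11 W{\left(3 \right)}\right) = 115 \left(9 + 11 \left(15 - 15\right)\right) = 115 \left(9 + 11 \cdot 0\right) = 115 \left(9 + 0\right) = 115 \cdot 9 = 1035$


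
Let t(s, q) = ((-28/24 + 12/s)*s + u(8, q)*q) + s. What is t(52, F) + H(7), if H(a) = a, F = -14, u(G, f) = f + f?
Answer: 1207/3 ≈ 402.33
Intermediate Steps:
u(G, f) = 2*f
t(s, q) = s + 2*q**2 + s*(-7/6 + 12/s) (t(s, q) = ((-28/24 + 12/s)*s + (2*q)*q) + s = ((-28*1/24 + 12/s)*s + 2*q**2) + s = ((-7/6 + 12/s)*s + 2*q**2) + s = (s*(-7/6 + 12/s) + 2*q**2) + s = (2*q**2 + s*(-7/6 + 12/s)) + s = s + 2*q**2 + s*(-7/6 + 12/s))
t(52, F) + H(7) = (12 + 2*(-14)**2 - 1/6*52) + 7 = (12 + 2*196 - 26/3) + 7 = (12 + 392 - 26/3) + 7 = 1186/3 + 7 = 1207/3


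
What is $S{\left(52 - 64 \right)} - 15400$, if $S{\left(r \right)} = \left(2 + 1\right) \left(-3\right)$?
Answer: $-15409$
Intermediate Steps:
$S{\left(r \right)} = -9$ ($S{\left(r \right)} = 3 \left(-3\right) = -9$)
$S{\left(52 - 64 \right)} - 15400 = -9 - 15400 = -15409$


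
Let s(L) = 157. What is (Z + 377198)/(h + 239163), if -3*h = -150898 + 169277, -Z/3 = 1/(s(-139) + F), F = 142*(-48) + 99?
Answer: 7423256649/4586161600 ≈ 1.6186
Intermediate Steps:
F = -6717 (F = -6816 + 99 = -6717)
Z = 3/6560 (Z = -3/(157 - 6717) = -3/(-6560) = -3*(-1/6560) = 3/6560 ≈ 0.00045732)
h = -18379/3 (h = -(-150898 + 169277)/3 = -⅓*18379 = -18379/3 ≈ -6126.3)
(Z + 377198)/(h + 239163) = (3/6560 + 377198)/(-18379/3 + 239163) = 2474418883/(6560*(699110/3)) = (2474418883/6560)*(3/699110) = 7423256649/4586161600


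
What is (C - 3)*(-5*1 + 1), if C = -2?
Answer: 20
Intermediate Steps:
(C - 3)*(-5*1 + 1) = (-2 - 3)*(-5*1 + 1) = -5*(-5 + 1) = -5*(-4) = 20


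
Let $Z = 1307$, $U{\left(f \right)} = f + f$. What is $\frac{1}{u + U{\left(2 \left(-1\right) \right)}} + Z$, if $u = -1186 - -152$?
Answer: $\frac{1356665}{1038} \approx 1307.0$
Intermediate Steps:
$U{\left(f \right)} = 2 f$
$u = -1034$ ($u = -1186 + 152 = -1034$)
$\frac{1}{u + U{\left(2 \left(-1\right) \right)}} + Z = \frac{1}{-1034 + 2 \cdot 2 \left(-1\right)} + 1307 = \frac{1}{-1034 + 2 \left(-2\right)} + 1307 = \frac{1}{-1034 - 4} + 1307 = \frac{1}{-1038} + 1307 = - \frac{1}{1038} + 1307 = \frac{1356665}{1038}$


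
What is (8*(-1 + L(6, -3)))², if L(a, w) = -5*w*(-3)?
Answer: 135424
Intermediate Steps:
L(a, w) = 15*w
(8*(-1 + L(6, -3)))² = (8*(-1 + 15*(-3)))² = (8*(-1 - 45))² = (8*(-46))² = (-368)² = 135424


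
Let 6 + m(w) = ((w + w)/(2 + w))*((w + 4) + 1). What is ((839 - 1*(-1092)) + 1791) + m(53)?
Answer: 210528/55 ≈ 3827.8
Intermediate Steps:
m(w) = -6 + 2*w*(5 + w)/(2 + w) (m(w) = -6 + ((w + w)/(2 + w))*((w + 4) + 1) = -6 + ((2*w)/(2 + w))*((4 + w) + 1) = -6 + (2*w/(2 + w))*(5 + w) = -6 + 2*w*(5 + w)/(2 + w))
((839 - 1*(-1092)) + 1791) + m(53) = ((839 - 1*(-1092)) + 1791) + 2*(-6 + 53² + 2*53)/(2 + 53) = ((839 + 1092) + 1791) + 2*(-6 + 2809 + 106)/55 = (1931 + 1791) + 2*(1/55)*2909 = 3722 + 5818/55 = 210528/55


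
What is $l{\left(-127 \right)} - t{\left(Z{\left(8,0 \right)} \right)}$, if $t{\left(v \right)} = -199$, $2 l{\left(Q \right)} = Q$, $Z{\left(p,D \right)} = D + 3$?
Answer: $\frac{271}{2} \approx 135.5$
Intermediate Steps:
$Z{\left(p,D \right)} = 3 + D$
$l{\left(Q \right)} = \frac{Q}{2}$
$l{\left(-127 \right)} - t{\left(Z{\left(8,0 \right)} \right)} = \frac{1}{2} \left(-127\right) - -199 = - \frac{127}{2} + 199 = \frac{271}{2}$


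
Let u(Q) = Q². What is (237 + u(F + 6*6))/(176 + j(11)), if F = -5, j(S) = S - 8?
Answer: 1198/179 ≈ 6.6927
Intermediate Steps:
j(S) = -8 + S
(237 + u(F + 6*6))/(176 + j(11)) = (237 + (-5 + 6*6)²)/(176 + (-8 + 11)) = (237 + (-5 + 36)²)/(176 + 3) = (237 + 31²)/179 = (237 + 961)*(1/179) = 1198*(1/179) = 1198/179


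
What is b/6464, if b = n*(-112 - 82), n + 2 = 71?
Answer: -6693/3232 ≈ -2.0709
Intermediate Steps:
n = 69 (n = -2 + 71 = 69)
b = -13386 (b = 69*(-112 - 82) = 69*(-194) = -13386)
b/6464 = -13386/6464 = -13386*1/6464 = -6693/3232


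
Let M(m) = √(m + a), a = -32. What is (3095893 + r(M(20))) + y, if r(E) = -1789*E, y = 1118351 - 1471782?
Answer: 2742462 - 3578*I*√3 ≈ 2.7425e+6 - 6197.3*I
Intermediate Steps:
y = -353431
M(m) = √(-32 + m) (M(m) = √(m - 32) = √(-32 + m))
(3095893 + r(M(20))) + y = (3095893 - 1789*√(-32 + 20)) - 353431 = (3095893 - 3578*I*√3) - 353431 = 2742462 - 3578*I*√3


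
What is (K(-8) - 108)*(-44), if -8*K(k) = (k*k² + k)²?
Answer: 1491952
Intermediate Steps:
K(k) = -(k + k³)²/8 (K(k) = -(k*k² + k)²/8 = -(k³ + k)²/8 = -(k + k³)²/8)
(K(-8) - 108)*(-44) = (-⅛*(-8)²*(1 + (-8)²)² - 108)*(-44) = (-⅛*64*(1 + 64)² - 108)*(-44) = (-⅛*64*65² - 108)*(-44) = (-⅛*64*4225 - 108)*(-44) = (-33800 - 108)*(-44) = -33908*(-44) = 1491952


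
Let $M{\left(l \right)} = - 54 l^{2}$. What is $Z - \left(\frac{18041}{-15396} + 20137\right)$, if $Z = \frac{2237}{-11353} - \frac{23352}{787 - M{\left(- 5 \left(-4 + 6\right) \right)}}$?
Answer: $- \frac{21779795682007021}{1081430605356} \approx -20140.0$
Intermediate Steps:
$Z = - \frac{278955575}{70241011}$ ($Z = \frac{2237}{-11353} - \frac{23352}{787 - - 54 \left(- 5 \left(-4 + 6\right)\right)^{2}} = 2237 \left(- \frac{1}{11353}\right) - \frac{23352}{787 - - 54 \left(\left(-5\right) 2\right)^{2}} = - \frac{2237}{11353} - \frac{23352}{787 - - 54 \left(-10\right)^{2}} = - \frac{2237}{11353} - \frac{23352}{787 - \left(-54\right) 100} = - \frac{2237}{11353} - \frac{23352}{787 - -5400} = - \frac{2237}{11353} - \frac{23352}{787 + 5400} = - \frac{2237}{11353} - \frac{23352}{6187} = - \frac{278955575}{70241011} \approx -3.9714$)
$Z - \left(\frac{18041}{-15396} + 20137\right) = - \frac{278955575}{70241011} - \left(\frac{18041}{-15396} + 20137\right) = - \frac{278955575}{70241011} - \left(18041 \left(- \frac{1}{15396}\right) + 20137\right) = - \frac{278955575}{70241011} - \left(- \frac{18041}{15396} + 20137\right) = - \frac{278955575}{70241011} - \frac{310011211}{15396} = - \frac{21779795682007021}{1081430605356}$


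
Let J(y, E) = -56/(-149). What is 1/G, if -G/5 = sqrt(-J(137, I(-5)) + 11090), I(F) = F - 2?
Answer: -sqrt(246200746)/8261770 ≈ -0.0018992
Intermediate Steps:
I(F) = -2 + F
J(y, E) = 56/149 (J(y, E) = -56*(-1/149) = 56/149)
G = -5*sqrt(246200746)/149 (G = -5*sqrt(-1*56/149 + 11090) = -5*sqrt(-56/149 + 11090) = -5*sqrt(246200746)/149 ≈ -526.54)
1/G = 1/(-5*sqrt(246200746)/149) = -sqrt(246200746)/8261770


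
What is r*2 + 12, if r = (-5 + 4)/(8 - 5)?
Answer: 34/3 ≈ 11.333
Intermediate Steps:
r = -⅓ (r = -1/3 = -1*⅓ = -⅓ ≈ -0.33333)
r*2 + 12 = -⅓*2 + 12 = -⅔ + 12 = 34/3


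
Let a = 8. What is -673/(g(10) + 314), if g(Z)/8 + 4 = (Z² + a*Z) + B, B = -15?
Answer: -673/1602 ≈ -0.42010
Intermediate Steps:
g(Z) = -152 + 8*Z² + 64*Z (g(Z) = -32 + 8*((Z² + 8*Z) - 15) = -32 + 8*(-15 + Z² + 8*Z) = -32 + (-120 + 8*Z² + 64*Z) = -152 + 8*Z² + 64*Z)
-673/(g(10) + 314) = -673/((-152 + 8*10² + 64*10) + 314) = -673/((-152 + 8*100 + 640) + 314) = -673/((-152 + 800 + 640) + 314) = -673/(1288 + 314) = -673/1602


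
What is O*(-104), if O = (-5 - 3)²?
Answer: -6656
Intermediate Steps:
O = 64 (O = (-8)² = 64)
O*(-104) = 64*(-104) = -6656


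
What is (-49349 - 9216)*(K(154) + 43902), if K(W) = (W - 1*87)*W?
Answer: -3175394300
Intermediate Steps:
K(W) = W*(-87 + W) (K(W) = (W - 87)*W = (-87 + W)*W = W*(-87 + W))
(-49349 - 9216)*(K(154) + 43902) = (-49349 - 9216)*(154*(-87 + 154) + 43902) = -58565*(154*67 + 43902) = -58565*(10318 + 43902) = -58565*54220 = -3175394300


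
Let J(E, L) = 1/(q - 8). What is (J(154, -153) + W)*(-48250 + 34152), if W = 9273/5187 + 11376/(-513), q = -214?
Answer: 138282353/481 ≈ 2.8749e+5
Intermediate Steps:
J(E, L) = -1/222 (J(E, L) = 1/(-214 - 8) = 1/(-222) = -1/222)
W = -105751/5187 (W = 9273*(1/5187) + 11376*(-1/513) = 3091/1729 - 1264/57 = -105751/5187 ≈ -20.388)
(J(154, -153) + W)*(-48250 + 34152) = (-1/222 - 105751/5187)*(-48250 + 34152) = -2609101/127946*(-14098) = 138282353/481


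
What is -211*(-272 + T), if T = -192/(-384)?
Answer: 114573/2 ≈ 57287.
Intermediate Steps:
T = ½ (T = -192*(-1/384) = ½ ≈ 0.50000)
-211*(-272 + T) = -211*(-272 + ½) = -211*(-543/2) = 114573/2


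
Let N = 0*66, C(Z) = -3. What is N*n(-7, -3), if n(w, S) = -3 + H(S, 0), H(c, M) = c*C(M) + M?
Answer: 0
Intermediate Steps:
H(c, M) = M - 3*c (H(c, M) = c*(-3) + M = -3*c + M = M - 3*c)
N = 0
n(w, S) = -3 - 3*S (n(w, S) = -3 + (0 - 3*S) = -3 - 3*S)
N*n(-7, -3) = 0*(-3 - 3*(-3)) = 0*(-3 + 9) = 0*6 = 0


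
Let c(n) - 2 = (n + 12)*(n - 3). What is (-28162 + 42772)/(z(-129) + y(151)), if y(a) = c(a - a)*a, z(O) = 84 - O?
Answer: -14610/4921 ≈ -2.9689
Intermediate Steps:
c(n) = 2 + (-3 + n)*(12 + n) (c(n) = 2 + (n + 12)*(n - 3) = 2 + (12 + n)*(-3 + n) = 2 + (-3 + n)*(12 + n))
y(a) = -34*a (y(a) = (-34 + (a - a)² + 9*(a - a))*a = (-34 + 0² + 9*0)*a = (-34 + 0 + 0)*a = -34*a)
(-28162 + 42772)/(z(-129) + y(151)) = (-28162 + 42772)/((84 - 1*(-129)) - 34*151) = 14610/((84 + 129) - 5134) = 14610/(213 - 5134) = 14610/(-4921) = 14610*(-1/4921) = -14610/4921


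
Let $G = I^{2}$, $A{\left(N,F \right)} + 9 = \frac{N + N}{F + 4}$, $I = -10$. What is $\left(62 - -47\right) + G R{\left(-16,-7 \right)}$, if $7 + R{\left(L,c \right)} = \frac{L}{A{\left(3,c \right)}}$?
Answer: $- \frac{4901}{11} \approx -445.55$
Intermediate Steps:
$A{\left(N,F \right)} = -9 + \frac{2 N}{4 + F}$ ($A{\left(N,F \right)} = -9 + \frac{N + N}{F + 4} = -9 + \frac{2 N}{4 + F}$)
$G = 100$ ($G = \left(-10\right)^{2} = 100$)
$R{\left(L,c \right)} = -7 + \frac{L \left(4 + c\right)}{-30 - 9 c}$ ($R{\left(L,c \right)} = -7 + \frac{L}{\frac{1}{4 + c} \left(-36 - 9 c + 2 \cdot 3\right)} = -7 + \frac{L}{\frac{1}{4 + c} \left(-36 - 9 c + 6\right)} = -7 + \frac{L}{\frac{1}{4 + c} \left(-30 - 9 c\right)} = -7 + L \frac{4 + c}{-30 - 9 c} = -7 + \frac{L \left(4 + c\right)}{-30 - 9 c}$)
$\left(62 - -47\right) + G R{\left(-16,-7 \right)} = \left(62 - -47\right) + 100 \frac{-210 - -441 - - 16 \left(4 - 7\right)}{3 \left(10 + 3 \left(-7\right)\right)} = \left(62 + 47\right) + 100 \frac{-210 + 441 - \left(-16\right) \left(-3\right)}{3 \left(10 - 21\right)} = 109 + 100 \frac{-210 + 441 - 48}{3 \left(-11\right)} = 109 + 100 \cdot \frac{1}{3} \left(- \frac{1}{11}\right) 183 = 109 + 100 \left(- \frac{61}{11}\right) = 109 - \frac{6100}{11} = - \frac{4901}{11}$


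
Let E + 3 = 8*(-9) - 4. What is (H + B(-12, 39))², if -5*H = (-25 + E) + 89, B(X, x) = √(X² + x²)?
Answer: 1674 + 18*√185 ≈ 1918.8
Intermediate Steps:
E = -79 (E = -3 + (8*(-9) - 4) = -3 + (-72 - 4) = -3 - 76 = -79)
H = 3 (H = -((-25 - 79) + 89)/5 = -(-104 + 89)/5 = -⅕*(-15) = 3)
(H + B(-12, 39))² = (3 + √((-12)² + 39²))² = (3 + √(144 + 1521))² = (3 + √1665)² = (3 + 3*√185)²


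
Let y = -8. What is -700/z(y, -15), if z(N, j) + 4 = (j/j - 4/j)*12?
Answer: -125/2 ≈ -62.500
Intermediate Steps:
z(N, j) = 8 - 48/j (z(N, j) = -4 + (j/j - 4/j)*12 = -4 + (1 - 4/j)*12 = -4 + (12 - 48/j) = 8 - 48/j)
-700/z(y, -15) = -700/(8 - 48/(-15)) = -700/(8 - 48*(-1/15)) = -700/(8 + 16/5) = -700/56/5 = -700*5/56 = -125/2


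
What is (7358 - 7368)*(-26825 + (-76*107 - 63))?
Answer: 350200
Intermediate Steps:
(7358 - 7368)*(-26825 + (-76*107 - 63)) = -10*(-26825 + (-8132 - 63)) = -10*(-26825 - 8195) = -10*(-35020) = 350200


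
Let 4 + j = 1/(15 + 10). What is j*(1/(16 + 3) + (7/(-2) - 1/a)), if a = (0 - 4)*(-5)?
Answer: 131571/9500 ≈ 13.850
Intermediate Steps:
a = 20 (a = -4*(-5) = 20)
j = -99/25 (j = -4 + 1/(15 + 10) = -4 + 1/25 = -99/25 ≈ -3.9600)
j*(1/(16 + 3) + (7/(-2) - 1/a)) = -99*(1/(16 + 3) + (7/(-2) - 1/20))/25 = -99*(1/19 + (7*(-1/2) - 1*1/20))/25 = -99*(1/19 + (-7/2 - 1/20))/25 = -99*(1/19 - 71/20)/25 = -99/25*(-1329/380) = 131571/9500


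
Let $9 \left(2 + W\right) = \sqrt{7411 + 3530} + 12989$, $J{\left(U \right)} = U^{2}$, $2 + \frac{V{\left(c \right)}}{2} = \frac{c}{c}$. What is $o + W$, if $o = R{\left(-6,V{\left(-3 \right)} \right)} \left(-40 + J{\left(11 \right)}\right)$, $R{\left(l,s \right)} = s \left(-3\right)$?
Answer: $\frac{17345}{9} + \frac{\sqrt{10941}}{9} \approx 1938.8$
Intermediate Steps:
$V{\left(c \right)} = -2$ ($V{\left(c \right)} = -4 + 2 \frac{c}{c} = -4 + 2 \cdot 1 = -4 + 2 = -2$)
$R{\left(l,s \right)} = - 3 s$
$W = \frac{12971}{9} + \frac{\sqrt{10941}}{9}$ ($W = -2 + \frac{\sqrt{7411 + 3530} + 12989}{9} = -2 + \frac{\sqrt{10941} + 12989}{9} = -2 + \frac{12989 + \sqrt{10941}}{9} = -2 + \left(\frac{12989}{9} + \frac{\sqrt{10941}}{9}\right) = \frac{12971}{9} + \frac{\sqrt{10941}}{9} \approx 1452.8$)
$o = 486$ ($o = \left(-3\right) \left(-2\right) \left(-40 + 11^{2}\right) = 6 \left(-40 + 121\right) = 6 \cdot 81 = 486$)
$o + W = 486 + \left(\frac{12971}{9} + \frac{\sqrt{10941}}{9}\right) = \frac{17345}{9} + \frac{\sqrt{10941}}{9}$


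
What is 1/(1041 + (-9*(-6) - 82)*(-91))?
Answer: 1/3589 ≈ 0.00027863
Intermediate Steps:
1/(1041 + (-9*(-6) - 82)*(-91)) = 1/(1041 + (54 - 82)*(-91)) = 1/(1041 - 28*(-91)) = 1/(1041 + 2548) = 1/3589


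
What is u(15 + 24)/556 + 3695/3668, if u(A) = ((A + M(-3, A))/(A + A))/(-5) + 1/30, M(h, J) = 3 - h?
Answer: 100138303/99421140 ≈ 1.0072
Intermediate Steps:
u(A) = 1/30 - (6 + A)/(10*A) (u(A) = ((A + (3 - 1*(-3)))/(A + A))/(-5) + 1/30 = ((A + (3 + 3))/((2*A)))*(-⅕) + 1*(1/30) = ((A + 6)*(1/(2*A)))*(-⅕) + 1/30 = ((6 + A)*(1/(2*A)))*(-⅕) + 1/30 = ((6 + A)/(2*A))*(-⅕) + 1/30 = -(6 + A)/(10*A) + 1/30 = 1/30 - (6 + A)/(10*A))
u(15 + 24)/556 + 3695/3668 = ((-9 - (15 + 24))/(15*(15 + 24)))/556 + 3695/3668 = ((1/15)*(-9 - 1*39)/39)*(1/556) + 3695*(1/3668) = ((1/15)*(1/39)*(-9 - 39))*(1/556) + 3695/3668 = ((1/15)*(1/39)*(-48))*(1/556) + 3695/3668 = -16/195*1/556 + 3695/3668 = -4/27105 + 3695/3668 = 100138303/99421140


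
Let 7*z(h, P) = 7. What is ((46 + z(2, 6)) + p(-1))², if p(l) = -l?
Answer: 2304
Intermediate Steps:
z(h, P) = 1 (z(h, P) = (⅐)*7 = 1)
((46 + z(2, 6)) + p(-1))² = ((46 + 1) - 1*(-1))² = (47 + 1)² = 48² = 2304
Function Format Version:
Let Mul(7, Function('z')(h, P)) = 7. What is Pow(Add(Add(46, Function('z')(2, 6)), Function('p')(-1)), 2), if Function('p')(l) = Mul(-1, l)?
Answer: 2304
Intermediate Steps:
Function('z')(h, P) = 1 (Function('z')(h, P) = Mul(Rational(1, 7), 7) = 1)
Pow(Add(Add(46, Function('z')(2, 6)), Function('p')(-1)), 2) = Pow(Add(Add(46, 1), Mul(-1, -1)), 2) = Pow(Add(47, 1), 2) = Pow(48, 2) = 2304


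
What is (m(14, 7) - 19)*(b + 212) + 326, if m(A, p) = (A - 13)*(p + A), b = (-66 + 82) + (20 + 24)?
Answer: 870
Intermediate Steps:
b = 60 (b = 16 + 44 = 60)
m(A, p) = (-13 + A)*(A + p)
(m(14, 7) - 19)*(b + 212) + 326 = ((14² - 13*14 - 13*7 + 14*7) - 19)*(60 + 212) + 326 = ((196 - 182 - 91 + 98) - 19)*272 + 326 = (21 - 19)*272 + 326 = 2*272 + 326 = 544 + 326 = 870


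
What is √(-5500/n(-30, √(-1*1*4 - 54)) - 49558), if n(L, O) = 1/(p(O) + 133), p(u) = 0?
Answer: I*√781058 ≈ 883.77*I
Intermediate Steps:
n(L, O) = 1/133 (n(L, O) = 1/(0 + 133) = 1/133)
√(-5500/n(-30, √(-1*1*4 - 54)) - 49558) = √(-5500/1/133 - 49558) = √(-5500*133 - 49558) = √(-731500 - 49558) = √(-781058) = I*√781058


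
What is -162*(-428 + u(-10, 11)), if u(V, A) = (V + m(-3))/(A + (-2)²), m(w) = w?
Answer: 347382/5 ≈ 69476.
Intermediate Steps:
u(V, A) = (-3 + V)/(4 + A) (u(V, A) = (V - 3)/(A + (-2)²) = (-3 + V)/(A + 4) = (-3 + V)/(4 + A))
-162*(-428 + u(-10, 11)) = -162*(-428 + (-3 - 10)/(4 + 11)) = -162*(-428 - 13/15) = -162*(-6433/15) = 347382/5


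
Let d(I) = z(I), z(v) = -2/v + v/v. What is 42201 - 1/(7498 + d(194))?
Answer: 30697091705/727402 ≈ 42201.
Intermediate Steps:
z(v) = 1 - 2/v (z(v) = -2/v + 1 = 1 - 2/v)
d(I) = (-2 + I)/I
42201 - 1/(7498 + d(194)) = 42201 - 1/(7498 + (-2 + 194)/194) = 42201 - 1/(7498 + (1/194)*192) = 42201 - 1/(7498 + 96/97) = 42201 - 1/727402/97 = 42201 - 1*97/727402 = 42201 - 97/727402 = 30697091705/727402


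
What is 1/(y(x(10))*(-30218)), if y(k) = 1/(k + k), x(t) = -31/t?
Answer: 31/151090 ≈ 0.00020518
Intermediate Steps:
y(k) = 1/(2*k)
1/(y(x(10))*(-30218)) = 1/((1/(2*((-31/10))))*(-30218)) = -1/30218/(1/(2*((-31*⅒)))) = -1/30218/(1/(2*(-31/10))) = -1/30218/((½)*(-10/31)) = -1/30218/(-5/31) = -31/5*(-1/30218) = 31/151090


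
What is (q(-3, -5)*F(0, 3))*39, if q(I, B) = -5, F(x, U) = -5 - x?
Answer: 975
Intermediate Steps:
(q(-3, -5)*F(0, 3))*39 = -5*(-5 - 1*0)*39 = -5*(-5 + 0)*39 = -5*(-5)*39 = 25*39 = 975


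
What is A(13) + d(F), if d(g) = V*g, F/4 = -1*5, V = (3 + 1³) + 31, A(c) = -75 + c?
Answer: -762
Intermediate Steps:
V = 35 (V = (3 + 1) + 31 = 4 + 31 = 35)
F = -20 (F = 4*(-1*5) = 4*(-5) = -20)
d(g) = 35*g
A(13) + d(F) = (-75 + 13) + 35*(-20) = -62 - 700 = -762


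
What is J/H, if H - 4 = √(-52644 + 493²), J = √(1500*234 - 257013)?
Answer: -236*√3/63463 + 59*√571215/63463 ≈ 0.69620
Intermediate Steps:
J = 177*√3 (J = √(351000 - 257013) = √93987 = 177*√3 ≈ 306.57)
H = 4 + √190405 (H = 4 + √(-52644 + 493²) = 4 + √(-52644 + 243049) = 4 + √190405 ≈ 440.35)
J/H = (177*√3)/(4 + √190405) = 177*√3/(4 + √190405)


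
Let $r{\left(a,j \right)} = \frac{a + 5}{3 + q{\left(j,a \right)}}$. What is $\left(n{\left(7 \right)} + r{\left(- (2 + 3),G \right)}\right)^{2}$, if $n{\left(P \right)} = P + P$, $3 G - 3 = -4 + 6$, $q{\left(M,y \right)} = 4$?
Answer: $196$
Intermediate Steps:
$G = \frac{5}{3}$ ($G = 1 + \frac{-4 + 6}{3} = 1 + \frac{1}{3} \cdot 2 = 1 + \frac{2}{3} = \frac{5}{3} \approx 1.6667$)
$r{\left(a,j \right)} = \frac{5}{7} + \frac{a}{7}$ ($r{\left(a,j \right)} = \frac{a + 5}{3 + 4} = \frac{5 + a}{7} = \left(5 + a\right) \frac{1}{7} = \frac{5}{7} + \frac{a}{7}$)
$n{\left(P \right)} = 2 P$
$\left(n{\left(7 \right)} + r{\left(- (2 + 3),G \right)}\right)^{2} = \left(2 \cdot 7 + \left(\frac{5}{7} + \frac{\left(-1\right) \left(2 + 3\right)}{7}\right)\right)^{2} = \left(14 + \left(\frac{5}{7} + \frac{\left(-1\right) 5}{7}\right)\right)^{2} = \left(14 + \left(\frac{5}{7} + \frac{1}{7} \left(-5\right)\right)\right)^{2} = \left(14 + \left(\frac{5}{7} - \frac{5}{7}\right)\right)^{2} = \left(14 + 0\right)^{2} = 14^{2} = 196$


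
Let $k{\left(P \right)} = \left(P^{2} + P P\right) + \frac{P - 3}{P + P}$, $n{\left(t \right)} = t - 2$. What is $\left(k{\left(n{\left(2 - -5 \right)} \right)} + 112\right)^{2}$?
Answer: $\frac{657721}{25} \approx 26309.0$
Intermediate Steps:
$n{\left(t \right)} = -2 + t$
$k{\left(P \right)} = 2 P^{2} + \frac{-3 + P}{2 P}$ ($k{\left(P \right)} = \left(P^{2} + P^{2}\right) + \frac{-3 + P}{2 P} = 2 P^{2} + \left(-3 + P\right) \frac{1}{2 P} = 2 P^{2} + \frac{-3 + P}{2 P}$)
$\left(k{\left(n{\left(2 - -5 \right)} \right)} + 112\right)^{2} = \left(\frac{-3 + \left(-2 + \left(2 - -5\right)\right) + 4 \left(-2 + \left(2 - -5\right)\right)^{3}}{2 \left(-2 + \left(2 - -5\right)\right)} + 112\right)^{2} = \left(\frac{-3 + \left(-2 + \left(2 + 5\right)\right) + 4 \left(-2 + \left(2 + 5\right)\right)^{3}}{2 \left(-2 + \left(2 + 5\right)\right)} + 112\right)^{2} = \left(\frac{-3 + \left(-2 + 7\right) + 4 \left(-2 + 7\right)^{3}}{2 \left(-2 + 7\right)} + 112\right)^{2} = \left(\frac{-3 + 5 + 4 \cdot 5^{3}}{2 \cdot 5} + 112\right)^{2} = \left(\frac{1}{2} \cdot \frac{1}{5} \left(-3 + 5 + 4 \cdot 125\right) + 112\right)^{2} = \left(\frac{1}{2} \cdot \frac{1}{5} \left(-3 + 5 + 500\right) + 112\right)^{2} = \left(\frac{1}{2} \cdot \frac{1}{5} \cdot 502 + 112\right)^{2} = \left(\frac{251}{5} + 112\right)^{2} = \left(\frac{811}{5}\right)^{2} = \frac{657721}{25}$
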